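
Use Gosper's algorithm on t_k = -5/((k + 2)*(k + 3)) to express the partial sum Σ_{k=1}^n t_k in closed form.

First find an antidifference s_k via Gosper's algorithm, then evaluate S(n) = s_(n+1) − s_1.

r(k) = (k + 2)/(k + 4) after simplifying.
A = k + 2, B = k + 4, C = 1.
Need (k + 2)·f(k+1) − (k + 3)·f(k) = 1.
Bound: deg f ≤ 1.
A polynomial solution: f(k) = k/2.
So s_k = (B(k−1)f/C)·t_k = (k*(k + 3)/2)·t_k = -5*k/(2*k + 4).
Verify: -5/(k**2 + 5*k + 6) matches t_k.
Σ_(k=1)^n t_k = s_(n+1) − s_(1) = (5*(-n - 1)/(2*(n + 3))) − (-5/6), i.e. -5*n/(3*n + 9).

S(n) = -5*n/(3*n + 9)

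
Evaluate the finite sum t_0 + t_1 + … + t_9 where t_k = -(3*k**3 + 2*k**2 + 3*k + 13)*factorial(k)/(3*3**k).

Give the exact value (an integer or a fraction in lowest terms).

Ratio r(k) = (3*k**4 + 14*k**3 + 27*k**2 + 37*k + 21)/(3*(3*k**3 + 2*k**2 + 3*k + 13)).
Factor: A=k/3 + 1/3; B=1; C=k**3 + 2*k**2/3 + k + 13/3.
Solve (k/3 + 1/3)·f(k+1) − (1)·f(k) = k**3 + 2*k**2/3 + k + 13/3.
deg f ≤ 2 (via 1,0,3).
A polynomial solution: f(k) = 3*k**2 + 2*k - 4.
Get s_k = R·t_k = -(3*k**2 + 2*k - 4)*factorial(k)/3**k with R(k) = B(k−1)f(k)/C(k) = 3*(3*k**2 + 2*k - 4)/(3*k**3 + 2*k**2 + 3*k + 13).
Check: Δs_k = -(3*k**3 + 2*k**2 + 3*k + 13)*factorial(k)/(3*3**k). ✓
Sum = s_(10) − s_(0); s_(10) = -14156800/729, s_(0) = 4 ⇒ -14159716/729.

Σ = -14159716/729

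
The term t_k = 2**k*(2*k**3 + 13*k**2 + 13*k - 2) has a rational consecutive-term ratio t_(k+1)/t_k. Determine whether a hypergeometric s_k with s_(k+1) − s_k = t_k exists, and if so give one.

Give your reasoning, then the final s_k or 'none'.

s_k = 2**k*(2*k**3 + k**2 - 3*k - 2)

Step 1: r(k) = 2*(2*k**3 + 19*k**2 + 45*k + 26)/(2*k**3 + 13*k**2 + 13*k - 2).
Gosper form: A/B · C(k+1)/C(k) with A=2, B=1, C=k**3 + 13*k**2/2 + 13*k/2 - 1.
Need (2)·f(k+1) − (1)·f(k) = k**3 + 13*k**2/2 + 13*k/2 - 1.
From deg A=0, deg B=0, deg C=3: d=3.
Solve for f: f(k) = (k + 1)*(2*k**2 - k - 2)/2 (degree 3 ≤ 3).
Then R = B(k−1)f/C = (k + 1)*(2*k**2 - k - 2)/(2*k**3 + 13*k**2 + 13*k - 2), so s_k = R(k)·t_k = 2**k*(2*k**3 + k**2 - 3*k - 2).
Δs = 2**k*(2*k**3 + 13*k**2 + 13*k - 2), as required.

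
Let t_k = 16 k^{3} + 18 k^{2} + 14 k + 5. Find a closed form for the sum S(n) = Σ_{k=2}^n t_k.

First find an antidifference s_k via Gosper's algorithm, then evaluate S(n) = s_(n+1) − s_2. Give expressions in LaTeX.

S(n) = 4 n^{4} + 14 n^{3} + 20 n^{2} + 15 n - 53

Ratio r(k) = (16*k**3 + 66*k**2 + 98*k + 53)/(16*k**3 + 18*k**2 + 14*k + 5).
Factor: A=1; B=1; C=k**3 + 9*k**2/8 + 7*k/8 + 5/16.
Set up (1)·f(k+1) − (1)·f(k) − (k**3 + 9*k**2/8 + 7*k/8 + 5/16) = 0.
From deg A=0, deg B=0, deg C=3: d=4.
Coefficient equations give f(k) = k*(4*k**3 - 2*k**2 + 2*k + 1)/16.
Get s_k = R·t_k = k*(4*k**3 - 2*k**2 + 2*k + 1) with R(k) = B(k−1)f(k)/C(k) = k*(4*k**3 - 2*k**2 + 2*k + 1)/(16*k**3 + 18*k**2 + 14*k + 5).
s_(k+1) − s_k = 16*k**3 + 18*k**2 + 14*k + 5 = t_k.
Telescope: S(n) = s_(n+1) − s_(2) = 4*n**4 + 14*n**3 + 20*n**2 + 15*n + 5 − (58) = 4*n**4 + 14*n**3 + 20*n**2 + 15*n - 53.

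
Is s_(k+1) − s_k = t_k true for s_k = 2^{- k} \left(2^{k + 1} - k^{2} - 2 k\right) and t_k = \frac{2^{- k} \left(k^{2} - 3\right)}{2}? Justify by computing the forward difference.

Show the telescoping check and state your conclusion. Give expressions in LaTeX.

s_(k+1) = (4*2**k - k**2 - 4*k - 3)/(2*2**k)
s_(k+1) − s_k = (k**2 - 3)/(2*2**k)
(s_(k+1) − s_k) − t_k = 0

valid (s_(k+1) − s_k reduces to t_k)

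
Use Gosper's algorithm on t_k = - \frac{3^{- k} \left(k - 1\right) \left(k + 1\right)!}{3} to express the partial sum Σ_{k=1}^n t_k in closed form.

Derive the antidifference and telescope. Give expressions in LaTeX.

Compute t_(k+1)/t_k: get k*(k + 2)/(3*(k - 1)).
So A=k/3 + 2/3 and B=1, with C=k - 1.
Need (k/3 + 2/3)·f(k+1) − (1)·f(k) = k - 1.
From deg A=1, deg B=0, deg C=1: d=0.
Solve for f: f(k) = 3 (degree 0 ≤ 0).
Then R = B(k−1)f/C = 3/(k - 1), so s_k = R(k)·t_k = -factorial(k + 1)/3**k.
Δs = -(k - 1)*factorial(k + 1)/(3*3**k), as required.
Telescope: S(n) = s_(n+1) − s_(1) = -3**(-n - 1)*factorial(n + 2) − (-2/3) = 2/3 - factorial(n + 2)/(3*3**n).

S(n) = \frac{2}{3} - \frac{3^{- n} \left(n + 2\right)!}{3}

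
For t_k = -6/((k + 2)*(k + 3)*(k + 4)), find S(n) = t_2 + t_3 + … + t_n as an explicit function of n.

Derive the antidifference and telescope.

S(n) = 3*(-n**2 - 7*n + 8)/(20*(n**2 + 7*n + 12))

r(k) = (k + 2)/(k + 5) after simplifying.
Take A(k)=k + 2, B(k)=k + 5, C(k)=1.
Key eq: (k + 2)·f(k+1) = (k + 4)·f(k) + (1).
Degrees (1,1,0) ⇒ d ≤ 2.
Match coefficients ⇒ f(k) = k*(k + 5)/12.
So s_k = (B(k−1)f/C)·t_k = (k*(k + 4)*(k + 5)/12)·t_k = k*(-k - 5)/(2*(k + 2)*(k + 3)).
s_(k+1) − s_k = -6/(k**3 + 9*k**2 + 26*k + 24) = t_k.
Telescope: S(n) = s_(n+1) − s_(2) = (-n**2 - 7*n - 6)/(2*(n**2 + 7*n + 12)) − (-7/20) = 3*(-n**2 - 7*n + 8)/(20*(n**2 + 7*n + 12)).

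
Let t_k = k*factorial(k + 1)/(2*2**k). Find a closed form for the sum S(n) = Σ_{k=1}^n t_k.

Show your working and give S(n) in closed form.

r(k) = (k + 1)*(k + 2)/(2*k) after simplifying.
Gosper form: A/B · C(k+1)/C(k) with A=k/2 + 1, B=1, C=k.
Set up (k/2 + 1)·f(k+1) − (1)·f(k) − (k) = 0.
Bound: deg f ≤ 0.
Coefficient equations give f(k) = 2.
So s_k = (B(k−1)f/C)·t_k = (2/k)·t_k = factorial(k + 1)/2**k.
Verify: k*factorial(k + 1)/(2*2**k) matches t_k.
Telescope: S(n) = s_(n+1) − s_(1) = 2**(-n - 1)*factorial(n + 2) − (1) = -1 + factorial(n + 2)/(2*2**n).

S(n) = -1 + factorial(n + 2)/(2*2**n)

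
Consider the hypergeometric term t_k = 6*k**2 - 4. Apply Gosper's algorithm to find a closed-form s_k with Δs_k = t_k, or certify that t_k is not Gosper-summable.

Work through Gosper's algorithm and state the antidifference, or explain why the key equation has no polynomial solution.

The ratio is (3*(k + 1)**2 - 2)/(3*k**2 - 2).
A = 1, B = 1, C = k**2 - 2/3.
f must satisfy (1)·f(k+1) − (1)·f(k) = k**2 - 2/3.
Degrees (0,0,2) ⇒ d ≤ 3.
Match coefficients ⇒ f(k) = k*(2*k**2 - 3*k - 3)/6.
Certificate R = B(k−1)f/C = k*(2*k**2 - 3*k - 3)/(2*(3*k**2 - 2)) gives s_k = k*(2*k**2 - 3*k - 3).
Check: Δs_k = 6*k**2 - 4. ✓

s_k = k*(2*k**2 - 3*k - 3)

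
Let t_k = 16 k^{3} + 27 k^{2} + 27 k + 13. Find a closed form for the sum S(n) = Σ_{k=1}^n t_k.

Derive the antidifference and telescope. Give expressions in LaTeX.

The ratio is (16*k**3 + 75*k**2 + 129*k + 83)/(16*k**3 + 27*k**2 + 27*k + 13).
Take A(k)=1, B(k)=1, C(k)=k**3 + 27*k**2/16 + 27*k/16 + 13/16.
Need (1)·f(k+1) − (1)·f(k) = k**3 + 27*k**2/16 + 27*k/16 + 13/16.
d = 4 from the (0,0,3) case.
Solving with deg f ≤ 4: f(k) = k*(4*k**3 + k**2 + 4*k + 4)/16.
R(k) = B(k−1)·f(k)/C(k) = k*(4*k**3 + k**2 + 4*k + 4)/(16*k**3 + 27*k**2 + 27*k + 13); s_k = R·t_k = k*(4*k**3 + k**2 + 4*k + 4).
Check: Δs_k = 16*k**3 + 27*k**2 + 27*k + 13. ✓
Σ_(k=1)^n t_k = s_(n+1) − s_(1) = (4*n**4 + 17*n**3 + 31*n**2 + 31*n + 13) − (13), i.e. n*(4*n**3 + 17*n**2 + 31*n + 31).

S(n) = n \left(4 n^{3} + 17 n^{2} + 31 n + 31\right)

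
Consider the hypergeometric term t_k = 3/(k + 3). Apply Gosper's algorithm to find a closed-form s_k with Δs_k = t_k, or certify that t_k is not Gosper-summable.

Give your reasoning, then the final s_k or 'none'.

Ratio r(k) = (k + 3)/(k + 4).
Gosper form: A/B · C(k+1)/C(k) with A=k + 3, B=k + 4, C=1.
Set up (k + 3)·f(k+1) − (k + 3)·f(k) − (1) = 0.
Degrees (1,1,0) ⇒ d ≤ 0.
Write f(k) = c0. Then LHS − RHS = -1, requiring -1 = 0: contradictory. No certificate.

none (Gosper's algorithm certifies no s_k)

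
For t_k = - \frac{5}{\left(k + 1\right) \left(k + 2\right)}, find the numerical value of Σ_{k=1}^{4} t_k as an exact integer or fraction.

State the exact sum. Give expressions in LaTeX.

Σ = -5/3

Step 1: r(k) = (k + 1)/(k + 3).
Normal form (A,B,C) = (k + 1, k + 3, 1).
Need (k + 1)·f(k+1) − (k + 2)·f(k) = 1.
d = 1 from the (1,1,0) case.
Solving with deg f ≤ 1: f(k) = k.
Get s_k = R·t_k = -5*k/(k + 1) with R(k) = B(k−1)f(k)/C(k) = k*(k + 2).
Verify: -5/(k**2 + 3*k + 2) matches t_k.
Evaluate s at k=5 and k=1: -25/6 and -5/2; difference -5/3.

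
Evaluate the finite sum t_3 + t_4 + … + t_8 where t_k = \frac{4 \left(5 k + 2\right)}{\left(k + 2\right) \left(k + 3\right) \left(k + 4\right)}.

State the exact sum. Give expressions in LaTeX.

Σ = 69/55

t_(k+1)/t_k = (k + 2)*(5*k + 7)/((k + 5)*(5*k + 2)).
So A=k + 2 and B=k + 5, with C=k + 2/5.
Need (k + 2)·f(k+1) − (k + 4)·f(k) = k + 2/5.
d = 2 from the (1,1,1) case.
A polynomial solution: f(k) = k**2/5.
Then R = B(k−1)f/C = k**2*(k + 4)/(5*k + 2), so s_k = R(k)·t_k = 4*k**2/((k + 2)*(k + 3)).
s_(k+1) − s_k = 4*(5*k + 2)/(k**3 + 9*k**2 + 26*k + 24) = t_k.
Sum = s_(9) − s_(3); s_(9) = 27/11, s_(3) = 6/5 ⇒ 69/55.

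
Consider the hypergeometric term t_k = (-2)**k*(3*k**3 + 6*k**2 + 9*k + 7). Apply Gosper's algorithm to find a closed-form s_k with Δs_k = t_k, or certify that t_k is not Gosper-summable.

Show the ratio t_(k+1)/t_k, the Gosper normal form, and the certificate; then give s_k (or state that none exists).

s_k = (-2)**k*(-k**3 - k - 1)

The ratio is 2*(-3*k**3 - 15*k**2 - 30*k - 25)/(3*k**3 + 6*k**2 + 9*k + 7).
Normal form (A,B,C) = (-2, 1, k**3 + 2*k**2 + 3*k + 7/3).
Set up (-2)·f(k+1) − (1)·f(k) − (k**3 + 2*k**2 + 3*k + 7/3) = 0.
Degrees (0,0,3) ⇒ d ≤ 3.
Solve for f: f(k) = -(k**3 + k + 1)/3 (degree 3 ≤ 3).
Certificate R = B(k−1)f/C = -(k**3 + k + 1)/(3*k**3 + 6*k**2 + 9*k + 7) gives s_k = (-2)**k*(-k**3 - k - 1).
Check: Δs_k = (-2)**k*(k**3 + 3*k + 2*(k + 1)**3 + 5). ✓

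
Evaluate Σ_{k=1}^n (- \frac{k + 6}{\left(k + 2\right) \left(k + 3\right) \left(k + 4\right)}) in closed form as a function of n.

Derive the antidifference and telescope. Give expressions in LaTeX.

S(n) = \frac{n \left(- 5 n - 23\right)}{12 \left(n^{2} + 7 n + 12\right)}

Ratio r(k) = (k + 2)*(k + 7)/((k + 5)*(k + 6)).
So A=k + 2 and B=k + 5, with C=k + 6.
Key eq: (k + 2)·f(k+1) = (k + 4)·f(k) + (k + 6).
Bound: deg f ≤ 2.
Solve for f: f(k) = k*(2*k + 7)/3 (degree 2 ≤ 2).
R(k) = B(k−1)·f(k)/C(k) = k*(k + 4)*(2*k + 7)/(3*(k + 6)); s_k = R·t_k = k*(-2*k - 7)/(3*(k + 2)*(k + 3)).
Check: Δs_k = (-k - 6)/(k**3 + 9*k**2 + 26*k + 24). ✓
Telescope: S(n) = s_(n+1) − s_(1) = (-2*n**2 - 11*n - 9)/(3*(n**2 + 7*n + 12)) − (-1/4) = n*(-5*n - 23)/(12*(n**2 + 7*n + 12)).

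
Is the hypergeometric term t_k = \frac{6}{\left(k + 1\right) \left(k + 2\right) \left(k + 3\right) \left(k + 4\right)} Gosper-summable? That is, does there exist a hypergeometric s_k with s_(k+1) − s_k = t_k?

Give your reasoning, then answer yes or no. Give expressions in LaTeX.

Yes. s_k = \frac{k \left(k^{2} + 6 k + 11\right)}{3 \left(k + 1\right) \left(k + 2\right) \left(k + 3\right)}.

Ratio r(k) = (k + 1)/(k + 5).
Factor: A=k + 1; B=k + 5; C=1.
Solve (k + 1)·f(k+1) − (k + 4)·f(k) = 1.
deg f ≤ 3 (via 1,1,0).
Match coefficients ⇒ f(k) = k*(k**2 + 6*k + 11)/18.
So s_k = (B(k−1)f/C)·t_k = (k*(k + 4)*(k**2 + 6*k + 11)/18)·t_k = k*(k**2 + 6*k + 11)/(3*(k + 1)*(k + 2)*(k + 3)).
s_(k+1) − s_k = 6/(k**4 + 10*k**3 + 35*k**2 + 50*k + 24) = t_k.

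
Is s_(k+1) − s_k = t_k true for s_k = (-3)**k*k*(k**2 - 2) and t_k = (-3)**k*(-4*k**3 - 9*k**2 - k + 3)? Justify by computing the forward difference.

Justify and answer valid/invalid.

s_(k+1) = (-3)**(k + 1)*(k + 1)*((k + 1)**2 - 2)
s_(k+1) − s_k = (-3)**k*(-4*k**3 - 9*k**2 - k + 3)
(s_(k+1) − s_k) − t_k = 0

Valid: the claim telescopes to t_k.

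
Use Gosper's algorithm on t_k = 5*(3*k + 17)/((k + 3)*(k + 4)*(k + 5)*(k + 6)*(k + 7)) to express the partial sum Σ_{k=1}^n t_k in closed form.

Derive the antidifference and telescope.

S(n) = n*(n**2 + 16*n + 83)/(28*(n**3 + 16*n**2 + 83*n + 140))

Ratio r(k) = (k + 3)*(3*k + 20)/((k + 8)*(3*k + 17)).
Normal form (A,B,C) = (k + 3, k + 8, k + 17/3).
Solve (k + 3)·f(k+1) − (k + 7)·f(k) = k + 17/3.
Degrees (1,1,1) ⇒ d ≤ 4.
Solve for f: f(k) = k*(k + 5)*(k**2 + 13*k + 54)/216 (degree 4 ≤ 4).
Get s_k = R·t_k = 5*k*(k**2 + 13*k + 54)/(72*(k**3 + 13*k**2 + 54*k + 72)) with R(k) = B(k−1)f(k)/C(k) = k*(k + 5)*(k + 7)*(k**2 + 13*k + 54)/(72*(3*k + 17)).
s_(k+1) − s_k = 5*(3*k + 17)/(k**5 + 25*k**4 + 245*k**3 + 1175*k**2 + 2754*k + 2520) = t_k.
Σ_(k=1)^n t_k = s_(n+1) − s_(1) = (5*(n**3 + 16*n**2 + 83*n + 68)/(72*(n**3 + 16*n**2 + 83*n + 140))) − (17/504), i.e. n*(n**2 + 16*n + 83)/(28*(n**3 + 16*n**2 + 83*n + 140)).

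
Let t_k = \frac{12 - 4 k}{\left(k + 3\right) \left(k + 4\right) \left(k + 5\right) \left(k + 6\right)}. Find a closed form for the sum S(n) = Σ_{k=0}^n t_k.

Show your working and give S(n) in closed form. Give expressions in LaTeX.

The ratio is (k - 2)*(k + 3)/((k - 3)*(k + 7)).
Normal form (A,B,C) = (k + 3, k + 7, k - 3).
f must satisfy (k + 3)·f(k+1) − (k + 6)·f(k) = k - 3.
Bound: deg f ≤ 3.
Solve for f: f(k) = -k*(k**2 + 12*k + 107)/120 (degree 3 ≤ 3).
Certificate R = B(k−1)f/C = -k*(k + 6)*(k**2 + 12*k + 107)/(120*(k - 3)) gives s_k = k*(k**2 + 12*k + 107)/(30*(k + 3)*(k + 4)*(k + 5)).
Verify: 4*(3 - k)/(k**4 + 18*k**3 + 119*k**2 + 342*k + 360) matches t_k.
Evaluate: s_(n+1) = (n**3 + 15*n**2 + 134*n + 120)/(30*(n**3 + 15*n**2 + 74*n + 120)); subtract s_(0) = 0 ⇒ S(n) = (n**3 + 15*n**2 + 134*n + 120)/(30*(n**3 + 15*n**2 + 74*n + 120)).

S(n) = \frac{n^{3} + 15 n^{2} + 134 n + 120}{30 \left(n^{3} + 15 n^{2} + 74 n + 120\right)}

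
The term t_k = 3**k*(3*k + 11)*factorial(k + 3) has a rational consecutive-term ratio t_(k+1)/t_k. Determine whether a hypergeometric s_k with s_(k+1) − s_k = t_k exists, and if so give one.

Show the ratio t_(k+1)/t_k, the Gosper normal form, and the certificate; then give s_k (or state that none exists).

s_k = 3**k*factorial(k + 3)

Step 1: r(k) = 3*(k + 4)*(3*k + 14)/(3*k + 11).
Take A(k)=3*k + 12, B(k)=1, C(k)=k + 11/3.
Solve (3*k + 12)·f(k+1) − (1)·f(k) = k + 11/3.
deg f ≤ 0 (via 1,0,1).
Solve for f: f(k) = 1/3 (degree 0 ≤ 0).
Get s_k = R·t_k = 3**k*factorial(k + 3) with R(k) = B(k−1)f(k)/C(k) = 1/(3*k + 11).
Check: Δs_k = 3**k*(3*k + 11)*factorial(k + 3). ✓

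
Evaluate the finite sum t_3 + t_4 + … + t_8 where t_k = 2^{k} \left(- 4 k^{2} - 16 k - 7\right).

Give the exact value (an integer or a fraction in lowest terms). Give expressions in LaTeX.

Step 1: r(k) = 2*(4*k**2 + 24*k + 27)/(4*k**2 + 16*k + 7).
Factor: A=2; B=1; C=k**2 + 4*k + 7/4.
Key eq: (2)·f(k+1) = (1)·f(k) + (k**2 + 4*k + 7/4).
deg f ≤ 2 (via 0,0,2).
A polynomial solution: f(k) = (2*k - 1)*(2*k + 1)/4.
Then R = B(k−1)f/C = (2*k - 1)/(2*k + 7), so s_k = R(k)·t_k = 2**k*(1 - 4*k**2).
Check: Δs_k = 2**k*(-4*k**2 - 16*k - 7). ✓
Evaluate s at k=9 and k=3: -165376 and -280; difference -165096.

Σ = -165096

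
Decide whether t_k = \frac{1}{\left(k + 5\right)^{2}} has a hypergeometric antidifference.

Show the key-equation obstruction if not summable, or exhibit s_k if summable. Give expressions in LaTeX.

t_(k+1)/t_k = (k + 5)**2/(k + 6)**2.
So A=k**2 + 10*k + 25 and B=k**2 + 12*k + 36, with C=1.
Set up (k**2 + 10*k + 25)·f(k+1) − (k**2 + 10*k + 25)·f(k) − (1) = 0.
d = 0 from the (2,2,0) case.
Write f(k) = c0. Then LHS − RHS = -1, requiring -1 = 0: contradictory. No certificate.

No — key equation has no polynomial f.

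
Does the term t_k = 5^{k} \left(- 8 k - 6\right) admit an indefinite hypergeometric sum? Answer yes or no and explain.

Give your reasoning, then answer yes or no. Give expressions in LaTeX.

Yes. s_k = 5^{k} \left(1 - 2 k\right).

Ratio r(k) = 5*(4*k + 7)/(4*k + 3).
So A=5 and B=1, with C=k + 3/4.
f must satisfy (5)·f(k+1) − (1)·f(k) = k + 3/4.
Bound: deg f ≤ 1.
Coefficient equations give f(k) = (2*k - 1)/8.
Certificate R = B(k−1)f/C = (2*k - 1)/(2*(4*k + 3)) gives s_k = 5**k*(1 - 2*k).
s_(k+1) − s_k = 5**k*(-8*k - 6) = t_k.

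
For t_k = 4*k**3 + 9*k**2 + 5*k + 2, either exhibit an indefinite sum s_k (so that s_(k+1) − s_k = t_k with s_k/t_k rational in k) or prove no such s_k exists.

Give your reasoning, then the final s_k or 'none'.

s_k = k*(k**3 + k**2 - k + 1)

The ratio is (4*k**3 + 21*k**2 + 35*k + 20)/(4*k**3 + 9*k**2 + 5*k + 2).
Take A(k)=1, B(k)=1, C(k)=k**3 + 9*k**2/4 + 5*k/4 + 1/2.
Need (1)·f(k+1) − (1)·f(k) = k**3 + 9*k**2/4 + 5*k/4 + 1/2.
d = 4 from the (0,0,3) case.
Coefficient equations give f(k) = k*(k**3 + k**2 - k + 1)/4.
R(k) = B(k−1)·f(k)/C(k) = k*(k**3 + k**2 - k + 1)/(4*k**3 + 9*k**2 + 5*k + 2); s_k = R·t_k = k*(k**3 + k**2 - k + 1).
Check: Δs_k = 4*k**3 + 9*k**2 + 5*k + 2. ✓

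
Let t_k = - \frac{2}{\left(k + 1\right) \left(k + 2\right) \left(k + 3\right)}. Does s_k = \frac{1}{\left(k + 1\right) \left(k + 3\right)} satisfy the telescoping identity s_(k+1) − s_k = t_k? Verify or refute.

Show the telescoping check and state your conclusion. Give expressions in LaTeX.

s_(k+1) = 1/((k + 2)*(k + 4))
s_(k+1) − s_k = (-2*k - 5)/(k**4 + 10*k**3 + 35*k**2 + 50*k + 24)
(s_(k+1) − s_k) − t_k = 3/(k**4 + 10*k**3 + 35*k**2 + 50*k + 24)

Invalid: residual \frac{3}{k^{4} + 10 k^{3} + 35 k^{2} + 50 k + 24} ≠ 0.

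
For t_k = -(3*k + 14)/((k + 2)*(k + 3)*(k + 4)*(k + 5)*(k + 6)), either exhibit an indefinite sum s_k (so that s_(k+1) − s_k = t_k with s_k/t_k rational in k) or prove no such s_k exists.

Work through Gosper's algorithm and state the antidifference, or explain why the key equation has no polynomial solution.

s_k = k*(-k**2 - 10*k - 31)/(30*(k**3 + 10*k**2 + 31*k + 30))

t_(k+1)/t_k = (k + 2)*(3*k + 17)/((k + 7)*(3*k + 14)).
Normal form (A,B,C) = (k + 2, k + 7, k + 14/3).
f must satisfy (k + 2)·f(k+1) − (k + 6)·f(k) = k + 14/3.
Degrees (1,1,1) ⇒ d ≤ 4.
Solve for f: f(k) = k*(k + 4)*(k**2 + 10*k + 31)/90 (degree 4 ≤ 4).
Then R = B(k−1)f/C = k*(k + 4)*(k + 6)*(k**2 + 10*k + 31)/(30*(3*k + 14)), so s_k = R(k)·t_k = k*(-k**2 - 10*k - 31)/(30*(k**3 + 10*k**2 + 31*k + 30)).
Δs = (-3*k - 14)/(k**5 + 20*k**4 + 155*k**3 + 580*k**2 + 1044*k + 720), as required.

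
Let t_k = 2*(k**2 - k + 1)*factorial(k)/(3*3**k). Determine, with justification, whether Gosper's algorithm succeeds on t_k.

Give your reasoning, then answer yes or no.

Yes. s_k = 2*k*factorial(k)/3**k.

Ratio r(k) = -(k + 1)*(k - (k + 1)**2)/(3*k**2 - 3*k + 3).
Gosper form: A/B · C(k+1)/C(k) with A=k/3 + 1/3, B=1, C=k**2 - k + 1.
Set up (k/3 + 1/3)·f(k+1) − (1)·f(k) − (k**2 - k + 1) = 0.
d = 1 from the (1,0,2) case.
Solving with deg f ≤ 1: f(k) = 3*k.
Then R = B(k−1)f/C = 3*k/(k**2 - k + 1), so s_k = R(k)·t_k = 2*k*factorial(k)/3**k.
Δs = 2*(k**2 - k + 1)*factorial(k)/(3*3**k), as required.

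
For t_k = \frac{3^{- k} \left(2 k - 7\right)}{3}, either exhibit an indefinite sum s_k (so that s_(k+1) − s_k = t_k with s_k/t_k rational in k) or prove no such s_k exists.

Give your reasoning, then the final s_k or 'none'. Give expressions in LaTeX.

s_k = 3^{- k} \left(3 - k\right)

The ratio is (2*k - 5)/(3*(2*k - 7)).
Take A(k)=1/3, B(k)=1, C(k)=k - 7/2.
Key eq: (1/3)·f(k+1) = (1)·f(k) + (k - 7/2).
From deg A=0, deg B=0, deg C=1: d=1.
Coefficient equations give f(k) = -3*(k - 3)/2.
Then R = B(k−1)f/C = -3*(k - 3)/(2*k - 7), so s_k = R(k)·t_k = (3 - k)/3**k.
Check: Δs_k = (2*k - 7)/(3*3**k). ✓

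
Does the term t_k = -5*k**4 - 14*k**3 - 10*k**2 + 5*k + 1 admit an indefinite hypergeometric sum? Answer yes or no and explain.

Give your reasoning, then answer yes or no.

Ratio r(k) = (5*k**4 + 34*k**3 + 82*k**2 + 77*k + 23)/(5*k**4 + 14*k**3 + 10*k**2 - 5*k - 1).
Take A(k)=1, B(k)=1, C(k)=k**4 + 14*k**3/5 + 2*k**2 - k - 1/5.
Solve (1)·f(k+1) − (1)·f(k) = k**4 + 14*k**3/5 + 2*k**2 - k - 1/5.
d = 5 from the (0,0,4) case.
A polynomial solution: f(k) = k*(k**4 + k**3 - 2*k**2 - 4*k + 3)/5.
Then R = B(k−1)f/C = k*(k**4 + k**3 - 2*k**2 - 4*k + 3)/(5*k**4 + 14*k**3 + 10*k**2 - 5*k - 1), so s_k = R(k)·t_k = k*(-k**4 - k**3 + 2*k**2 + 4*k - 3).
Δs = -5*k**4 - 14*k**3 - 10*k**2 + 5*k + 1, as required.

Yes. s_k = k*(-k**4 - k**3 + 2*k**2 + 4*k - 3).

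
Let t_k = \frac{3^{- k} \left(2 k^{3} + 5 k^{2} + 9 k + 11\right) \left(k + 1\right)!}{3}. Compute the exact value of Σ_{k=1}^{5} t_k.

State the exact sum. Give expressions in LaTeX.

The ratio is (2*k**4 + 15*k**3 + 47*k**2 + 77*k + 54)/(3*(2*k**3 + 5*k**2 + 9*k + 11)).
A = k/3 + 2/3, B = 1, C = k**3 + 5*k**2/2 + 9*k/2 + 11/2.
Key eq: (k/3 + 2/3)·f(k+1) = (1)·f(k) + (k**3 + 5*k**2/2 + 9*k/2 + 11/2).
From deg A=1, deg B=0, deg C=3: d=2.
Coefficient equations give f(k) = 3*(2*k**2 + 3*k - 1)/2.
So s_k = (B(k−1)f/C)·t_k = (3*(2*k**2 + 3*k - 1)/(2*k**3 + 5*k**2 + 9*k + 11))·t_k = (2*k**2 + 3*k - 1)*factorial(k + 1)/3**k.
Verify: (2*k**3 + 5*k**2 + 9*k + 11)*factorial(k + 1)/(3*3**k) matches t_k.
Evaluate s at k=6 and k=1: 49840/81 and 8/3; difference 49624/81.

Σ = 49624/81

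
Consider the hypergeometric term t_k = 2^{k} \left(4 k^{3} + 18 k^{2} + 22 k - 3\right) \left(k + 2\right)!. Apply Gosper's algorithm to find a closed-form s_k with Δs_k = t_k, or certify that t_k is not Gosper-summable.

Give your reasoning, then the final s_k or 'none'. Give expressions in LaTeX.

s_k = 2^{k} \left(2 k^{2} - 3\right) \left(k + 2\right)!

r(k) = 2*(4*k**4 + 42*k**3 + 160*k**2 + 251*k + 123)/(4*k**3 + 18*k**2 + 22*k - 3) after simplifying.
A = 2*k + 6, B = 1, C = k**3 + 9*k**2/2 + 11*k/2 - 3/4.
Set up (2*k + 6)·f(k+1) − (1)·f(k) − (k**3 + 9*k**2/2 + 11*k/2 - 3/4) = 0.
d = 2 from the (1,0,3) case.
Solve for f: f(k) = (2*k**2 - 3)/4 (degree 2 ≤ 2).
So s_k = (B(k−1)f/C)·t_k = ((2*k**2 - 3)/(4*k**3 + 18*k**2 + 22*k - 3))·t_k = 2**k*(2*k**2 - 3)*factorial(k + 2).
Δs = 2**k*(4*k**3 + 18*k**2 + 22*k - 3)*factorial(k + 2), as required.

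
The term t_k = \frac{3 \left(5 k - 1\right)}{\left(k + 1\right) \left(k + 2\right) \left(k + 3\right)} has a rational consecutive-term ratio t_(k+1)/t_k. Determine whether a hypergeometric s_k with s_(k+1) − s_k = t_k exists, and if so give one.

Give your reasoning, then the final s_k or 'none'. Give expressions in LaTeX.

s_k = \frac{3 k \left(k - 2\right)}{\left(k + 1\right) \left(k + 2\right)}

Ratio r(k) = (k + 1)*(5*k + 4)/((k + 4)*(5*k - 1)).
Gosper form: A/B · C(k+1)/C(k) with A=k + 1, B=k + 4, C=k - 1/5.
f must satisfy (k + 1)·f(k+1) − (k + 3)·f(k) = k - 1/5.
d = 2 from the (1,1,1) case.
Solve for f: f(k) = k*(k - 2)/5 (degree 2 ≤ 2).
So s_k = (B(k−1)f/C)·t_k = (k*(k - 2)*(k + 3)/(5*k - 1))·t_k = 3*k*(k - 2)/((k + 1)*(k + 2)).
Δs = 3*(5*k - 1)/(k**3 + 6*k**2 + 11*k + 6), as required.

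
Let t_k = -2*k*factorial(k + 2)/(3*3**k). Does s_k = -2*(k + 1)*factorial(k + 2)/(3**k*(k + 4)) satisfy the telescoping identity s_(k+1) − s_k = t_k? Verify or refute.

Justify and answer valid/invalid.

s_(k+1) = -2*(k + 2)*factorial(k + 3)/(3*3**k*(k + 5))
s_(k+1) − s_k = -2*(k**3 + 6*k**2 + 8*k + 9)*factorial(k + 2)/(3*3**k*(k + 4)*(k + 5))
(s_(k+1) − s_k) − t_k = 2*(k**2 + 4*k - 3)*factorial(k + 2)/(3**k*(k + 4)*(k + 5))

Invalid: residual 2*(k**2 + 4*k - 3)*factorial(k + 2)/(3**k*(k + 4)*(k + 5)) ≠ 0.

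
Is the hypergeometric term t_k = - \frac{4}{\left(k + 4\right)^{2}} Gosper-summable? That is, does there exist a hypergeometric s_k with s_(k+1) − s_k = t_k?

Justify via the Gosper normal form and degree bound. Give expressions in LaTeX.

t_(k+1)/t_k = (k + 4)**2/(k + 5)**2.
So A=k**2 + 8*k + 16 and B=k**2 + 10*k + 25, with C=1.
Need (k**2 + 8*k + 16)·f(k+1) − (k**2 + 8*k + 16)·f(k) = 1.
From deg A=2, deg B=2, deg C=0: d=0.
f = c0 ⇒ A·f(k+1) − B(k−1)·f(k) − C = -1. The system {-1 = 0} is inconsistent; no antidifference.

No — key equation has no polynomial f.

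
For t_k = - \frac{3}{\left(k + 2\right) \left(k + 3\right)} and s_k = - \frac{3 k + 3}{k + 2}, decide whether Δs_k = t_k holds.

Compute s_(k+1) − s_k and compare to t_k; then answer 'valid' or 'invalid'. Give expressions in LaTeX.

s_(k+1) = 3*(-k - 2)/(k + 3)
s_(k+1) − s_k = -3/(k**2 + 5*k + 6)
(s_(k+1) − s_k) − t_k = 0

Valid: the claim telescopes to t_k.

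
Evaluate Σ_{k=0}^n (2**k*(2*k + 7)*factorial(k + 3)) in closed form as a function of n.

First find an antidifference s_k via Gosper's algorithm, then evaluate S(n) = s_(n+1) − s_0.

Ratio r(k) = 2*(k + 4)*(2*k + 9)/(2*k + 7).
Gosper form: A/B · C(k+1)/C(k) with A=2*k + 8, B=1, C=k + 7/2.
Need (2*k + 8)·f(k+1) − (1)·f(k) = k + 7/2.
From deg A=1, deg B=0, deg C=1: d=0.
Coefficient equations give f(k) = 1/2.
Get s_k = R·t_k = 2**k*factorial(k + 3) with R(k) = B(k−1)f(k)/C(k) = 1/(2*k + 7).
Δs = 2**k*(2*k + 7)*factorial(k + 3), as required.
s_(n+1) = 2**(n + 1)*factorial(n + 4) and s_(0) = 6, so S(n) = 2*2**n*factorial(n + 4) - 6.

S(n) = 2*2**n*factorial(n + 4) - 6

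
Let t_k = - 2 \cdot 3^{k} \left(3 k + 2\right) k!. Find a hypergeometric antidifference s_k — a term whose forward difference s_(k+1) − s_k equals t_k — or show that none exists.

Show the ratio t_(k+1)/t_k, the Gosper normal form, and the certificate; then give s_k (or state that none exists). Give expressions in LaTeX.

s_k = - 2 \cdot 3^{k} k!

Ratio r(k) = 3*(k + 1)*(3*k + 5)/(3*k + 2).
Factor: A=3*k + 3; B=1; C=k + 2/3.
Key eq: (3*k + 3)·f(k+1) = (1)·f(k) + (k + 2/3).
deg f ≤ 0 (via 1,0,1).
Match coefficients ⇒ f(k) = 1/3.
R(k) = B(k−1)·f(k)/C(k) = 1/(3*k + 2); s_k = R·t_k = -2*3**k*factorial(k).
Check: Δs_k = -2*3**k*(3*k + 2)*factorial(k). ✓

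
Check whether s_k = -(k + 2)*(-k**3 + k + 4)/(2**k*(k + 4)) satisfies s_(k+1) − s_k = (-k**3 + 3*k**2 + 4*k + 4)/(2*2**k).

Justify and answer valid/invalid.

Invalid: residual (k**4 + 3*k**3 - 16*k**2 - 22*k - 24)/(2**k*(k**2 + 9*k + 20)) ≠ 0.

s_(k+1) = -(k + 3)*(k - (k + 1)**3 + 5)/(2*2**k*(k + 5))
s_(k+1) − s_k = (-k**5 - 4*k**4 + 17*k**3 + 68*k**2 + 72*k + 32)/(2*2**k*(k**2 + 9*k + 20))
(s_(k+1) − s_k) − t_k = (k**4 + 3*k**3 - 16*k**2 - 22*k - 24)/(2**k*(k**2 + 9*k + 20))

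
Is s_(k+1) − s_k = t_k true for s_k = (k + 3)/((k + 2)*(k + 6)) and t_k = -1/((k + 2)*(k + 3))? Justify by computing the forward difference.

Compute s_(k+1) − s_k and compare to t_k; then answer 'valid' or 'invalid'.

Invalid: residual 3*(2*k + 9)/(k**4 + 18*k**3 + 113*k**2 + 288*k + 252) ≠ 0.

s_(k+1) = (k + 4)/((k + 3)*(k + 7))
s_(k+1) − s_k = (-k**2 - 7*k - 15)/(k**4 + 18*k**3 + 113*k**2 + 288*k + 252)
(s_(k+1) − s_k) − t_k = 3*(2*k + 9)/(k**4 + 18*k**3 + 113*k**2 + 288*k + 252)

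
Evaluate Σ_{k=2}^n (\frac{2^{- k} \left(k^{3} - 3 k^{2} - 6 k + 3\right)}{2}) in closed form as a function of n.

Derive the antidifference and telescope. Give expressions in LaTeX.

Ratio r(k) = (k**3 - 9*k - 5)/(2*(k**3 - 3*k**2 - 6*k + 3)).
A = 1/2, B = 1, C = k**3 - 3*k**2 - 6*k + 3.
Solve (1/2)·f(k+1) − (1)·f(k) = k**3 - 3*k**2 - 6*k + 3.
deg f ≤ 3 (via 0,0,3).
A polynomial solution: f(k) = -2*(k**3 - 3*k + 1).
Get s_k = R·t_k = (-k**3 + 3*k - 1)/2**k with R(k) = B(k−1)f(k)/C(k) = -2*(k**3 - 3*k + 1)/(k**3 - 3*k**2 - 6*k + 3).
Verify: (k**3 - 3*k**2 - 6*k + 3)/(2*2**k) matches t_k.
Telescope: S(n) = s_(n+1) − s_(2) = 2**(-n - 1)*(-n**3 - 3*n**2 + 1) − (-3/4) = 2**(-n - 2)*(3*2**n - 2*n**3 - 6*n**2 + 2).

S(n) = 2^{- n - 2} \left(3 \cdot 2^{n} - 2 n^{3} - 6 n^{2} + 2\right)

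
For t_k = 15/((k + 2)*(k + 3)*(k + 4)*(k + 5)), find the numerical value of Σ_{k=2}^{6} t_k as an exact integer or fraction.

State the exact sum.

Σ = 29/792

The ratio is (k + 2)/(k + 6).
A = k + 2, B = k + 6, C = 1.
Need (k + 2)·f(k+1) − (k + 5)·f(k) = 1.
Degrees (1,1,0) ⇒ d ≤ 3.
A polynomial solution: f(k) = k*(k**2 + 9*k + 26)/72.
Certificate R = B(k−1)f/C = k*(k + 5)*(k**2 + 9*k + 26)/72 gives s_k = 5*k*(k**2 + 9*k + 26)/(24*(k + 2)*(k + 3)*(k + 4)).
Verify: 15/(k**4 + 14*k**3 + 71*k**2 + 154*k + 120) matches t_k.
Sum = s_(7) − s_(2); s_(7) = 161/792, s_(2) = 1/6 ⇒ 29/792.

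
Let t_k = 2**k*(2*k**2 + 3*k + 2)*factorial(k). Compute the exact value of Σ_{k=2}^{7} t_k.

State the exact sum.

Σ = 82575344

Ratio r(k) = 2*(2*k**3 + 9*k**2 + 14*k + 7)/(2*k**2 + 3*k + 2).
A = 2*k + 2, B = 1, C = k**2 + 3*k/2 + 1.
Need (2*k + 2)·f(k+1) − (1)·f(k) = k**2 + 3*k/2 + 1.
deg f ≤ 1 (via 1,0,2).
Solving with deg f ≤ 1: f(k) = k/2.
Get s_k = R·t_k = 2**k*k*factorial(k) with R(k) = B(k−1)f(k)/C(k) = k/(2*k**2 + 3*k + 2).
s_(k+1) − s_k = 2**k*(2*k**2 + 3*k + 2)*factorial(k) = t_k.
Σ_(k=2)^(7) t_k = s_(8) − s_(2) = 82575360 − (16) = 82575344.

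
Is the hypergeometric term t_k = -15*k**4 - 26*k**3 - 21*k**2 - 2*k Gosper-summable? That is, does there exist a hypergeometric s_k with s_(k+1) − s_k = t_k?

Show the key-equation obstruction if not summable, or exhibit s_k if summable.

Yes. s_k = k*(-3*k**4 + k**3 + k**2 + 3*k - 2).

The ratio is (15*k**4 + 86*k**3 + 189*k**2 + 182*k + 64)/(k*(15*k**3 + 26*k**2 + 21*k + 2)).
Gosper form: A/B · C(k+1)/C(k) with A=1, B=1, C=k**4 + 26*k**3/15 + 7*k**2/5 + 2*k/15.
Solve (1)·f(k+1) − (1)·f(k) = k**4 + 26*k**3/15 + 7*k**2/5 + 2*k/15.
Degrees (0,0,4) ⇒ d ≤ 5.
Solving with deg f ≤ 5: f(k) = k*(k - 1)*(3*k**3 + 2*k**2 + k - 2)/15.
Then R = B(k−1)f/C = (k - 1)*(3*k**3 + 2*k**2 + k - 2)/(15*k**3 + 26*k**2 + 21*k + 2), so s_k = R(k)·t_k = k*(-3*k**4 + k**3 + k**2 + 3*k - 2).
Δs = k*(-15*k**3 - 26*k**2 - 21*k - 2), as required.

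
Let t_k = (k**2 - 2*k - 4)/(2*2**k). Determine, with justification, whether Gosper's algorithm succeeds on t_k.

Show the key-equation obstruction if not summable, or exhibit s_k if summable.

Yes. s_k = (3 - k**2)/2**k.

Ratio r(k) = (k**2 - 5)/(2*(k**2 - 2*k - 4)).
Gosper form: A/B · C(k+1)/C(k) with A=1/2, B=1, C=k**2 - 2*k - 4.
Set up (1/2)·f(k+1) − (1)·f(k) − (k**2 - 2*k - 4) = 0.
deg f ≤ 2 (via 0,0,2).
Solve for f: f(k) = -2*(k**2 - 3) (degree 2 ≤ 2).
Get s_k = R·t_k = (3 - k**2)/2**k with R(k) = B(k−1)f(k)/C(k) = -2*(k**2 - 3)/(k**2 - 2*k - 4).
Verify: (k**2 - 2*k - 4)/(2*2**k) matches t_k.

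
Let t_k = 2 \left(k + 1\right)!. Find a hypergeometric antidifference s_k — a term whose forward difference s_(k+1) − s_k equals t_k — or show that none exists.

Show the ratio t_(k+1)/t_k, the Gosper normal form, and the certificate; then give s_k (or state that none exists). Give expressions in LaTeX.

none — t_k is not Gosper-summable

Compute t_(k+1)/t_k: get k + 2.
So A=k + 2 and B=1, with C=1.
Key eq: (k + 2)·f(k+1) = (1)·f(k) + (1).
From deg A=1, deg B=0, deg C=0: d=-1.
d = -1 < 0 ⇒ no nonzero polynomial f; not summable.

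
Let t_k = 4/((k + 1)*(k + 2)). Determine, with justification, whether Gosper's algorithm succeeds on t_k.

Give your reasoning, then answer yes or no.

Yes. s_k = 4*k/(k + 1).

Ratio r(k) = (k + 1)/(k + 3).
Factor: A=k + 1; B=k + 3; C=1.
Key eq: (k + 1)·f(k+1) = (k + 2)·f(k) + (1).
d = 1 from the (1,1,0) case.
A polynomial solution: f(k) = k.
So s_k = (B(k−1)f/C)·t_k = (k*(k + 2))·t_k = 4*k/(k + 1).
Verify: 4/(k**2 + 3*k + 2) matches t_k.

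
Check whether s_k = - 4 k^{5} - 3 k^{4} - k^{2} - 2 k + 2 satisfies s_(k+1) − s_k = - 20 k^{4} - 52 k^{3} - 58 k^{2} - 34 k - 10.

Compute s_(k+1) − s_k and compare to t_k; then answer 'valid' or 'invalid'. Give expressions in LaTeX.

s_(k+1) = -2*k - 4*(k + 1)**5 - 3*(k + 1)**4 - (k + 1)**2
s_(k+1) − s_k = -20*k**4 - 52*k**3 - 58*k**2 - 34*k - 10
(s_(k+1) − s_k) − t_k = 0

valid; difference matches t_k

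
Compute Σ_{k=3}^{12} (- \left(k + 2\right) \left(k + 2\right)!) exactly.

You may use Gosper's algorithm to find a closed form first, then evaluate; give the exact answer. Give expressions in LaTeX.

Σ = -1307674367880

Ratio r(k) = (k + 3)**2/(k + 2).
So A=k + 3 and B=1, with C=k + 2.
Key eq: (k + 3)·f(k+1) = (1)·f(k) + (k + 2).
deg f ≤ 0 (via 1,0,1).
Match coefficients ⇒ f(k) = 1.
Then R = B(k−1)f/C = 1/(k + 2), so s_k = R(k)·t_k = -factorial(k + 2).
s_(k+1) − s_k = -(k + 2)*factorial(k + 2) = t_k.
Sum = s_(13) − s_(3); s_(13) = -1307674368000, s_(3) = -120 ⇒ -1307674367880.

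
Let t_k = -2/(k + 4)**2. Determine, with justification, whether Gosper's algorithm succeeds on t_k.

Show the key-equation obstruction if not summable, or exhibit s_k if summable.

No — t_k has no hypergeometric antidifference.

The ratio is (k + 4)**2/(k + 5)**2.
So A=k**2 + 8*k + 16 and B=k**2 + 10*k + 25, with C=1.
Solve (k**2 + 8*k + 16)·f(k+1) − (k**2 + 8*k + 16)·f(k) = 1.
d = 0 from the (2,2,0) case.
f = c0 ⇒ A·f(k+1) − B(k−1)·f(k) − C = -1. The system {-1 = 0} is inconsistent; no antidifference.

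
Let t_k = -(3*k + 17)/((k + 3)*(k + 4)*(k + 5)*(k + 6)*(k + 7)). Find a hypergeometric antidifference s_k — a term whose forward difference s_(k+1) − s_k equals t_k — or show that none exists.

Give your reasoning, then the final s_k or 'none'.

t_(k+1)/t_k = (k + 3)*(3*k + 20)/((k + 8)*(3*k + 17)).
Normal form (A,B,C) = (k + 3, k + 8, k + 17/3).
Solve (k + 3)·f(k+1) − (k + 7)·f(k) = k + 17/3.
d = 4 from the (1,1,1) case.
Coefficient equations give f(k) = k*(k + 5)*(k**2 + 13*k + 54)/216.
Get s_k = R·t_k = k*(-k**2 - 13*k - 54)/(72*(k**3 + 13*k**2 + 54*k + 72)) with R(k) = B(k−1)f(k)/C(k) = k*(k + 5)*(k + 7)*(k**2 + 13*k + 54)/(72*(3*k + 17)).
Verify: (-3*k - 17)/(k**5 + 25*k**4 + 245*k**3 + 1175*k**2 + 2754*k + 2520) matches t_k.

s_k = k*(-k**2 - 13*k - 54)/(72*(k**3 + 13*k**2 + 54*k + 72))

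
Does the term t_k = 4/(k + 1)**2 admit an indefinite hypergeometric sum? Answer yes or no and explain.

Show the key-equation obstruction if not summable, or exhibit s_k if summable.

Step 1: r(k) = (k + 1)**2/(k + 2)**2.
Factor: A=k**2 + 2*k + 1; B=k**2 + 4*k + 4; C=1.
f must satisfy (k**2 + 2*k + 1)·f(k+1) − (k**2 + 2*k + 1)·f(k) = 1.
From deg A=2, deg B=2, deg C=0: d=0.
f = c0 ⇒ A·f(k+1) − B(k−1)·f(k) − C = -1. The system {-1 = 0} is inconsistent; no antidifference.

No — t_k has no hypergeometric antidifference.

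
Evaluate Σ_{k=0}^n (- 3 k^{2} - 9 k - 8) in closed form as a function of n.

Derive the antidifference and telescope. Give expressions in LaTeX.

r(k) = (3*k**2 + 15*k + 20)/(3*k**2 + 9*k + 8) after simplifying.
Take A(k)=1, B(k)=1, C(k)=k**2 + 3*k + 8/3.
Solve (1)·f(k+1) − (1)·f(k) = k**2 + 3*k + 8/3.
deg f ≤ 3 (via 0,0,2).
Coefficient equations give f(k) = k*(k**2 + 3*k + 4)/3.
Then R = B(k−1)f/C = k*(k**2 + 3*k + 4)/(3*k**2 + 9*k + 8), so s_k = R(k)·t_k = k*(-k**2 - 3*k - 4).
s_(k+1) − s_k = -3*k**2 - 9*k - 8 = t_k.
Telescope: S(n) = s_(n+1) − s_(0) = -n**3 - 6*n**2 - 13*n - 8 − (0) = -n**3 - 6*n**2 - 13*n - 8.

S(n) = - n^{3} - 6 n^{2} - 13 n - 8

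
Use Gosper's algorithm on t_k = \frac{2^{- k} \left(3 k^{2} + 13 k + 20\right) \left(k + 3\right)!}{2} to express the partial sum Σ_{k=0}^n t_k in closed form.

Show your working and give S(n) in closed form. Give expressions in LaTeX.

S(n) = -24 + \frac{3 \cdot 2^{- n} n \left(n + 4\right)!}{2} + \frac{7 \cdot 2^{- n} \left(n + 4\right)!}{2}

r(k) = (k + 4)*(13*k + 3*(k + 1)**2 + 33)/(2*(3*k**2 + 13*k + 20)) after simplifying.
Gosper form: A/B · C(k+1)/C(k) with A=k/2 + 2, B=1, C=k**2 + 13*k/3 + 20/3.
Key eq: (k/2 + 2)·f(k+1) = (1)·f(k) + (k**2 + 13*k/3 + 20/3).
deg f ≤ 1 (via 1,0,2).
Solving with deg f ≤ 1: f(k) = 2*(3*k + 4)/3.
R(k) = B(k−1)·f(k)/C(k) = 2*(3*k + 4)/(3*k**2 + 13*k + 20); s_k = R·t_k = (3*k + 4)*factorial(k + 3)/2**k.
Δs = (3*k**2 + 13*k + 20)*factorial(k + 3)/(2*2**k), as required.
Evaluate: s_(n+1) = 2**(-n - 1)*(3*n + 7)*factorial(n + 4); subtract s_(0) = 24 ⇒ S(n) = -24 + 3*n*factorial(n + 4)/(2*2**n) + 7*factorial(n + 4)/(2*2**n).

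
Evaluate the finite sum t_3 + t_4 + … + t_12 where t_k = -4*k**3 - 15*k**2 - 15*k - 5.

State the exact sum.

Ratio r(k) = (4*k**3 + 27*k**2 + 57*k + 39)/(4*k**3 + 15*k**2 + 15*k + 5).
Normal form (A,B,C) = (1, 1, k**3 + 15*k**2/4 + 15*k/4 + 5/4).
Set up (1)·f(k+1) − (1)·f(k) − (k**3 + 15*k**2/4 + 15*k/4 + 5/4) = 0.
Degrees (0,0,3) ⇒ d ≤ 4.
Solving with deg f ≤ 4: f(k) = k**2*(k**2 + 3*k + 1)/4.
So s_k = (B(k−1)f/C)·t_k = (k**2*(k**2 + 3*k + 1)/(4*k**3 + 15*k**2 + 15*k + 5))·t_k = k**2*(-k**2 - 3*k - 1).
Δs = -4*k**3 - 15*k**2 - 15*k - 5, as required.
Σ_(k=3)^(12) t_k = s_(13) − s_(3) = -35321 − (-171) = -35150.

Σ = -35150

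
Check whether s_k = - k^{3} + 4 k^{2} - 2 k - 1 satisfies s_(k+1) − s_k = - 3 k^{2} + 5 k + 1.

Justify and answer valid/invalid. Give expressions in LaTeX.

valid; difference matches t_k

s_(k+1) = k*(-k**2 + k + 3)
s_(k+1) − s_k = -3*k**2 + 5*k + 1
(s_(k+1) − s_k) − t_k = 0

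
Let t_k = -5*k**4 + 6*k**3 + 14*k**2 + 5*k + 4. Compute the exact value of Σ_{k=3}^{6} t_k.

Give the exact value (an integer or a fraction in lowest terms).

t_(k+1)/t_k = (5*k**4 + 14*k**3 - 2*k**2 - 31*k - 24)/(5*k**4 - 6*k**3 - 14*k**2 - 5*k - 4).
A = 1, B = 1, C = k**4 - 6*k**3/5 - 14*k**2/5 - k - 4/5.
f must satisfy (1)·f(k+1) − (1)·f(k) = k**4 - 6*k**3/5 - 14*k**2/5 - k - 4/5.
deg f ≤ 5 (via 0,0,4).
Solving with deg f ≤ 5: f(k) = k*(k**4 - 4*k**3 + 3*k - 4)/5.
R(k) = B(k−1)·f(k)/C(k) = k*(k**4 - 4*k**3 + 3*k - 4)/(5*k**4 - 6*k**3 - 14*k**2 - 5*k - 4); s_k = R·t_k = k*(-k**4 + 4*k**3 - 3*k + 4).
Δs = -5*k**4 + 6*k**3 + 14*k**2 + 5*k + 4, as required.
Evaluate s at k=7 and k=3: -7322 and 66; difference -7388.

Σ = -7388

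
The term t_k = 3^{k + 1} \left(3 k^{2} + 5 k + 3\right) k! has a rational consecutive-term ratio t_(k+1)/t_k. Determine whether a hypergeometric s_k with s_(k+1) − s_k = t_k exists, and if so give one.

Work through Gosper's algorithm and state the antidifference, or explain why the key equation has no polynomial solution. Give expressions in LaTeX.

r(k) = 3*(3*k**3 + 14*k**2 + 22*k + 11)/(3*k**2 + 5*k + 3) after simplifying.
Gosper form: A/B · C(k+1)/C(k) with A=3*k + 3, B=1, C=k**2 + 5*k/3 + 1.
Key eq: (3*k + 3)·f(k+1) = (1)·f(k) + (k**2 + 5*k/3 + 1).
Bound: deg f ≤ 1.
Match coefficients ⇒ f(k) = k/3.
Then R = B(k−1)f/C = k/(3*k**2 + 5*k + 3), so s_k = R(k)·t_k = 3**(k + 1)*k*factorial(k).
Δs = 3**(k + 1)*(3*k**2 + 5*k + 3)*factorial(k), as required.

s_k = 3^{k + 1} k k!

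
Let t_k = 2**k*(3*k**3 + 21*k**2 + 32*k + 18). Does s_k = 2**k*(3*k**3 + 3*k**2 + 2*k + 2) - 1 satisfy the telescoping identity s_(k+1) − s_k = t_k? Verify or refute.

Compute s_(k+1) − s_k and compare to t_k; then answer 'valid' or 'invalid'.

Valid: the claim telescopes to t_k.

s_(k+1) = 2**(k + 1)*(2*k + 3*(k + 1)**3 + 3*(k + 1)**2 + 4) - 1
s_(k+1) − s_k = 2**k*(3*k**3 + 21*k**2 + 32*k + 18)
(s_(k+1) − s_k) − t_k = 0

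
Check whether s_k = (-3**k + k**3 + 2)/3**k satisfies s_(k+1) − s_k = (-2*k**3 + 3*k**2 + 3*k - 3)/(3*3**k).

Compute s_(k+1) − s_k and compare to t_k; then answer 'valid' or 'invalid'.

Valid — Δs_k = t_k.

s_(k+1) = (-3*3**k + (k + 1)**3 + 2)/(3*3**k)
s_(k+1) − s_k = (-3*k**3 + (k + 1)**3 - 4)/(3*3**k)
(s_(k+1) − s_k) − t_k = 0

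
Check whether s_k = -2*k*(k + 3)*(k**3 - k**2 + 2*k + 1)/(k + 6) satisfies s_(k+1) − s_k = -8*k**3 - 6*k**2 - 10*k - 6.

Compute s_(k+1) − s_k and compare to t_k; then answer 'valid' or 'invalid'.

Invalid: residual 6*(3*k**4 + 28*k**3 + 21*k**2 + 32*k + 18)/(k**2 + 13*k + 42) ≠ 0.

s_(k+1) = -2*(k + 1)*(k + 4)*(2*k + (k + 1)**3 - (k + 1)**2 + 3)/(k + 7)
s_(k+1) − s_k = 2*(-4*k**5 - 46*k**4 - 128*k**3 - 131*k**2 - 153*k - 72)/(k**2 + 13*k + 42)
(s_(k+1) − s_k) − t_k = 6*(3*k**4 + 28*k**3 + 21*k**2 + 32*k + 18)/(k**2 + 13*k + 42)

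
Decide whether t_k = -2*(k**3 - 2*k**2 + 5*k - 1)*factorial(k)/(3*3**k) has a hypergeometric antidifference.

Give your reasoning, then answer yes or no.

Yes. s_k = -2*k*(k - 2)*factorial(k)/3**k.

Ratio r(k) = (k**4 + 2*k**3 + 5*k**2 + 7*k + 3)/(3*(k**3 - 2*k**2 + 5*k - 1)).
So A=k/3 + 1/3 and B=1, with C=k**3 - 2*k**2 + 5*k - 1.
Set up (k/3 + 1/3)·f(k+1) − (1)·f(k) − (k**3 - 2*k**2 + 5*k - 1) = 0.
From deg A=1, deg B=0, deg C=3: d=2.
Match coefficients ⇒ f(k) = 3*k*(k - 2).
Get s_k = R·t_k = -2*k*(k - 2)*factorial(k)/3**k with R(k) = B(k−1)f(k)/C(k) = 3*k*(k - 2)/(k**3 - 2*k**2 + 5*k - 1).
Δs = -2*(k**3 - 2*k**2 + 5*k - 1)*factorial(k)/(3*3**k), as required.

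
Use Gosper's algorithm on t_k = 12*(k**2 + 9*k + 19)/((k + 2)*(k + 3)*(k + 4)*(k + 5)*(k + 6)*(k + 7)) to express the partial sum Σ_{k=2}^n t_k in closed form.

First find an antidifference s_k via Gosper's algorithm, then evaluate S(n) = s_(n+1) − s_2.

r(k) = (k + 2)*(9*k + (k + 1)**2 + 28)/((k + 8)*(k**2 + 9*k + 19)) after simplifying.
Gosper form: A/B · C(k+1)/C(k) with A=k + 2, B=k + 8, C=k**2 + 9*k + 19.
f must satisfy (k + 2)·f(k+1) − (k + 7)·f(k) = k**2 + 9*k + 19.
Degrees (1,1,2) ⇒ d ≤ 5.
Solve for f: f(k) = k*(k + 3)*(k + 5)*(k**2 + 12*k + 44)/144 (degree 5 ≤ 5).
Get s_k = R·t_k = k*(k**2 + 12*k + 44)/(12*(k**3 + 12*k**2 + 44*k + 48)) with R(k) = B(k−1)f(k)/C(k) = k*(k + 3)*(k + 5)*(k + 7)*(k**2 + 12*k + 44)/(144*(k**2 + 9*k + 19)).
Verify: 12*(k**2 + 9*k + 19)/(k**6 + 27*k**5 + 295*k**4 + 1665*k**3 + 5104*k**2 + 8028*k + 5040) matches t_k.
Evaluate: s_(n+1) = (n**3 + 15*n**2 + 71*n + 57)/(12*(n**3 + 15*n**2 + 71*n + 105)); subtract s_(2) = 1/16 ⇒ S(n) = (n**3 + 15*n**2 + 71*n - 87)/(48*(n**3 + 15*n**2 + 71*n + 105)).

S(n) = (n**3 + 15*n**2 + 71*n - 87)/(48*(n**3 + 15*n**2 + 71*n + 105))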